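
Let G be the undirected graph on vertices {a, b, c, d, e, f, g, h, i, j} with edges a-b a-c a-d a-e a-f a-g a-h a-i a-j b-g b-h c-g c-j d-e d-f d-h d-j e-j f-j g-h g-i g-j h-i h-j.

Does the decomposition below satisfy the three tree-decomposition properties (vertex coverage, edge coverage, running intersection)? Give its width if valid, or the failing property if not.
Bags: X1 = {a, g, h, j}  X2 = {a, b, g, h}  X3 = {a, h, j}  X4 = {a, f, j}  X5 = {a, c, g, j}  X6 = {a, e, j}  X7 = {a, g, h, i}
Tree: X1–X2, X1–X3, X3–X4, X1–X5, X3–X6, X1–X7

A tree decomposition must satisfy three properties: every vertex lies in some bag; for every edge, both endpoints lie together in some bag; and for every vertex, the bags containing it form a connected subtree. Here vertex d appears in no bag, so the decomposition is invalid.

No — vertex d appears in no bag.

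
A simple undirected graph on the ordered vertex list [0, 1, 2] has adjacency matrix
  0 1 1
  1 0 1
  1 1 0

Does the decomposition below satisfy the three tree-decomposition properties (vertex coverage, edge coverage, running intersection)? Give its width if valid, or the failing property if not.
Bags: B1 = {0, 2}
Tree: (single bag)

A tree decomposition must satisfy three properties: every vertex lies in some bag; for every edge, both endpoints lie together in some bag; and for every vertex, the bags containing it form a connected subtree. Here vertex 1 appears in no bag, so the decomposition is invalid.

No — vertex 1 appears in no bag.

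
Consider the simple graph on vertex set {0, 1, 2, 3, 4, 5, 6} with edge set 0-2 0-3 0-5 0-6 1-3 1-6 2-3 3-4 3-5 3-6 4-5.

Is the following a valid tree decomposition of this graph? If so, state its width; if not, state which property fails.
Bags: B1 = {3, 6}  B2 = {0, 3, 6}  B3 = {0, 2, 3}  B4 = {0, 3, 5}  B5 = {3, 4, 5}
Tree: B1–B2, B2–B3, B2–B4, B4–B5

No — vertex 1 appears in no bag.

A tree decomposition must satisfy three properties: every vertex lies in some bag; for every edge, both endpoints lie together in some bag; and for every vertex, the bags containing it form a connected subtree. Here vertex 1 appears in no bag, so the decomposition is invalid.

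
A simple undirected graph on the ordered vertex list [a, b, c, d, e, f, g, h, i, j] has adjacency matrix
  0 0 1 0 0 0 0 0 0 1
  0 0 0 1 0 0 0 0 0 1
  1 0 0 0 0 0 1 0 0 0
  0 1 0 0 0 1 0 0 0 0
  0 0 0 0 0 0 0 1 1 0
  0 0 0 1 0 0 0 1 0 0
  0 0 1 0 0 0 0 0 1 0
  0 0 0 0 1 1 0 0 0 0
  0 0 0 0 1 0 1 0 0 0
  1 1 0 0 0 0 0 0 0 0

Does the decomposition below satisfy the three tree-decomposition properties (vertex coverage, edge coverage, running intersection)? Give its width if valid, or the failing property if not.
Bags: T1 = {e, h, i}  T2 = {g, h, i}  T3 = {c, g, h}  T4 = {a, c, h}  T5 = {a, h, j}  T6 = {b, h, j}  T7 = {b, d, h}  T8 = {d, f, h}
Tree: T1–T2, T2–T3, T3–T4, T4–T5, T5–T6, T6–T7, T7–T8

Yes; width 2.

Vertex coverage: the bags together contain {a, b, c, d, e, f, g, h, i, j}, the full vertex set. Edge coverage: each edge of G has both endpoints in at least one bag. Running intersection: for every vertex, the bags containing it form a connected subtree. All three properties hold, so this is a valid tree decomposition of width max|bag| − 1 = 2, and hence tw(G) ≤ 2.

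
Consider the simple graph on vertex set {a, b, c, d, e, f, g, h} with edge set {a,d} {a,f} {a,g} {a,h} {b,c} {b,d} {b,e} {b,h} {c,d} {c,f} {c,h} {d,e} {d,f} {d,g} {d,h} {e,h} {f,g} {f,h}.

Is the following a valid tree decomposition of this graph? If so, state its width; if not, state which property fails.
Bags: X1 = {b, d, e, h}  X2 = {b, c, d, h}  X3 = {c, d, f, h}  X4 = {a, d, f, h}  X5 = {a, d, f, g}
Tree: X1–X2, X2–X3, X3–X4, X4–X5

Every vertex of G appears in some bag (union = {a, b, c, d, e, f, g, h}); every edge is covered by a bag; and for each vertex v the set of bags containing v is connected in the bag tree. The decomposition is therefore valid. The largest bag has 4 vertices, so the width is 3.

Yes; width 3.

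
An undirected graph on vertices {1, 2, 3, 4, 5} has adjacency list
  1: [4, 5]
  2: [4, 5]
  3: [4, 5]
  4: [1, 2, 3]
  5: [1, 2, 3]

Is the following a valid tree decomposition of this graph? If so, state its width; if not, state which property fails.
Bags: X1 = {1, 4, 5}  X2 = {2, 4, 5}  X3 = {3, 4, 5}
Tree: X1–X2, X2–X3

Yes; width 2.

Checking the three conditions: (i) the bags cover all of {1, 2, 3, 4, 5}; (ii) for each edge, some bag contains both endpoints; (iii) the bags containing any fixed vertex form a subtree. All hold, so the decomposition is valid with width 3 − 1 = 2.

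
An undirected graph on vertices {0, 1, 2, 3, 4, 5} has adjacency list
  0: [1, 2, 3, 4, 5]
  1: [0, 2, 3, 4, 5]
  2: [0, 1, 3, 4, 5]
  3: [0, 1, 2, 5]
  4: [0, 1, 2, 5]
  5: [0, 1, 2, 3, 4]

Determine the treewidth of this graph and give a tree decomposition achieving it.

Treewidth 4.
Bags: B1 = {0, 1, 2, 4, 5}  B2 = {0, 1, 2, 3, 5}
Tree: B1–B2

Every bag has size at most 5, so the width is 5 − 1 = 4 and tw(G) ≤ 4. Conversely, {0, 1, 2, 3, 5} is a clique of size 5, and the vertices of any clique must share a bag in every tree decomposition; so some bag has ≥ 5 vertices and tw(G) ≥ 4. Combining the bounds, tw(G) = 4.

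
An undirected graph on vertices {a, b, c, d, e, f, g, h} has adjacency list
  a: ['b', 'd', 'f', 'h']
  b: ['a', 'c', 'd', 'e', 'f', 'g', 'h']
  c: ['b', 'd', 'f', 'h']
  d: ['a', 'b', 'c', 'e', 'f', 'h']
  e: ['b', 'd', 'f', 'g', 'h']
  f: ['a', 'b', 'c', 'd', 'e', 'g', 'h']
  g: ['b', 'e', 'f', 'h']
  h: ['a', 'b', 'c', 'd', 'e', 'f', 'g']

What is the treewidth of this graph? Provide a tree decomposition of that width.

Every bag has size at most 5, so the width is 5 − 1 = 4 and tw(G) ≤ 4. On the other hand G contains the 5-clique {b, d, e, f, h}. A clique must lie in a single bag of any decomposition, so no decomposition can have width below 4. The upper and lower bounds meet at 4, so that is the treewidth.

Treewidth 4.
One such decomposition:
Bags: B1 = {a, b, d, f, h}  B2 = {b, d, e, f, h}  B3 = {b, e, f, g, h}  B4 = {b, c, d, f, h}
Tree: B1–B2, B2–B3, B1–B4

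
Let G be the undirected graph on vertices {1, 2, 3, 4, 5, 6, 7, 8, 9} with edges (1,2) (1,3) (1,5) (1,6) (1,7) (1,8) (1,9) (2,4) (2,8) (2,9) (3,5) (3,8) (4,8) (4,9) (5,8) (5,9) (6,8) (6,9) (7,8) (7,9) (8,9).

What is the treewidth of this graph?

3

A width-3 tree decomposition is:
Bags: B1 = {1, 7, 8, 9}  B2 = {1, 2, 8, 9}  B3 = {1, 5, 8, 9}  B4 = {2, 4, 8, 9}  B5 = {1, 6, 8, 9}  B6 = {1, 3, 5, 8}
Tree: B1–B2, B1–B3, B2–B4, B1–B5, B3–B6
Each bag holds 4 vertices, so the decomposition has width 3, which upper-bounds the treewidth. For the lower bound, the 4 vertices {1, 2, 8, 9} are pairwise adjacent, and any tree decomposition puts a clique entirely inside one bag — forcing width ≥ 3. Hence tw(G) = 3 exactly.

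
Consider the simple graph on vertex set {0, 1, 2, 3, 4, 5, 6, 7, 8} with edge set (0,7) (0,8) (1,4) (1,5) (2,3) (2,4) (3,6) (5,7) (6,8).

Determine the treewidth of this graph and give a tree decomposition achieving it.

Treewidth 2.
One optimal decomposition is:
Bags: B1 = {2, 3, 6}  B2 = {2, 6, 8}  B3 = {0, 2, 8}  B4 = {0, 2, 7}  B5 = {2, 5, 7}  B6 = {1, 2, 5}  B7 = {1, 2, 4}
Tree: B1–B2, B2–B3, B3–B4, B4–B5, B5–B6, B6–B7

Every bag has size at most 3, so the width is 3 − 1 = 2 and tw(G) ≤ 2. Since 2–3–6–8–0–7–5–1–4–2 is a cycle in G, G is not acyclic. Forests are exactly the graphs of treewidth ≤ 1, so tw(G) ≥ 2. Combining the bounds, tw(G) = 2.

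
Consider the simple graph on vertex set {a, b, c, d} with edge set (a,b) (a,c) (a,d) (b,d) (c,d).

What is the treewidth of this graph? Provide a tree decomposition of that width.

Each bag holds 3 vertices, so the decomposition has width 2, which upper-bounds the treewidth. Conversely, {a, c, d} is a clique of size 3, and the vertices of any clique must share a bag in every tree decomposition; so some bag has ≥ 3 vertices and tw(G) ≥ 2. Combining the bounds, tw(G) = 2.

Treewidth 2.
Bags: B1 = {a, c, d}  B2 = {a, b, d}
Tree: B1–B2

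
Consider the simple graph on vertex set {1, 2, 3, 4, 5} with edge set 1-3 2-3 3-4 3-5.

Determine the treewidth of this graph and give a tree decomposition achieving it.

Every bag has size at most 2, so the width is 2 − 1 = 1 and tw(G) ≤ 1. Any graph with an edge has treewidth ≥ 1, and G has the edge 4–3. The upper and lower bounds meet at 1, so that is the treewidth.

Treewidth 1.
One such decomposition:
Bags: B1 = {3, 4}  B2 = {1, 3}  B3 = {3, 5}  B4 = {2, 3}
Tree: B1–B2, B2–B3, B2–B4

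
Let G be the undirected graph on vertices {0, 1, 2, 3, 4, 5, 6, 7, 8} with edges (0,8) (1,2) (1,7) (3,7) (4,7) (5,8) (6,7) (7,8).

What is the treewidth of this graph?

1

A width-1 tree decomposition is:
Bags: B1 = {1, 7}  B2 = {7, 8}  B3 = {0, 8}  B4 = {6, 7}  B5 = {4, 7}  B6 = {5, 8}  B7 = {3, 7}  B8 = {1, 2}
Tree: B1–B2, B2–B3, B1–B4, B4–B5, B3–B6, B5–B7, B1–B8
Every bag has size at most 2, so the width is 2 − 1 = 1 and tw(G) ≤ 1. Any graph with an edge has treewidth ≥ 1, and G has the edge 7–1. Therefore the treewidth is 1.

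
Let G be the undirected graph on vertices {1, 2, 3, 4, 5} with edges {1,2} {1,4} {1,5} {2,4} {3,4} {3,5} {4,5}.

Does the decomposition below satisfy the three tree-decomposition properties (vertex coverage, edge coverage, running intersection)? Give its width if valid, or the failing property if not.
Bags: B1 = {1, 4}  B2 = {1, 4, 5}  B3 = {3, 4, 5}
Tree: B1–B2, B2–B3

A tree decomposition must satisfy three properties: every vertex lies in some bag; for every edge, both endpoints lie together in some bag; and for every vertex, the bags containing it form a connected subtree. Here vertex 2 appears in no bag, so the decomposition is invalid.

No — vertex 2 appears in no bag.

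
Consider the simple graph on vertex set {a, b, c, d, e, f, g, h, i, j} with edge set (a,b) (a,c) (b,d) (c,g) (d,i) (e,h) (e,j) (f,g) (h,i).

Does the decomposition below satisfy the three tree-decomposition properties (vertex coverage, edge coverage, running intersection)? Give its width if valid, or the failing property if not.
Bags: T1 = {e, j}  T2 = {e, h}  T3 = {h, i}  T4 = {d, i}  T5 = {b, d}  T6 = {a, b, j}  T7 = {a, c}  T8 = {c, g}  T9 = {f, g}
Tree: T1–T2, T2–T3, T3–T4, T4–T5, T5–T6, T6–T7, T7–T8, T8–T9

A tree decomposition must satisfy three properties: every vertex lies in some bag; for every edge, both endpoints lie together in some bag; and for every vertex, the bags containing it form a connected subtree. Here bags containing vertex j are not connected in the tree, so the decomposition is invalid.

No — bags containing vertex j are not connected in the tree.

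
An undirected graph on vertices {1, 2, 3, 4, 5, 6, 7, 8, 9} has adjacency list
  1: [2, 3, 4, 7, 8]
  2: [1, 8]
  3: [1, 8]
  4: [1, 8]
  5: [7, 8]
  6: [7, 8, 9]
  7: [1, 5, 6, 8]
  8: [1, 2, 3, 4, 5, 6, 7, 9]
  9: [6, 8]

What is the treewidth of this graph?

A width-2 tree decomposition is:
Bags: B1 = {1, 7, 8}  B2 = {6, 7, 8}  B3 = {1, 4, 8}  B4 = {6, 8, 9}  B5 = {1, 2, 8}  B6 = {5, 7, 8}  B7 = {1, 3, 8}
Tree: B1–B2, B1–B3, B2–B4, B3–B5, B2–B6, B5–B7
Every bag has size at most 3, so the width is 3 − 1 = 2 and tw(G) ≤ 2. Conversely, {1, 2, 8} is a clique of size 3, and the vertices of any clique must share a bag in every tree decomposition; so some bag has ≥ 3 vertices and tw(G) ≥ 2. Combining the bounds, tw(G) = 2.

2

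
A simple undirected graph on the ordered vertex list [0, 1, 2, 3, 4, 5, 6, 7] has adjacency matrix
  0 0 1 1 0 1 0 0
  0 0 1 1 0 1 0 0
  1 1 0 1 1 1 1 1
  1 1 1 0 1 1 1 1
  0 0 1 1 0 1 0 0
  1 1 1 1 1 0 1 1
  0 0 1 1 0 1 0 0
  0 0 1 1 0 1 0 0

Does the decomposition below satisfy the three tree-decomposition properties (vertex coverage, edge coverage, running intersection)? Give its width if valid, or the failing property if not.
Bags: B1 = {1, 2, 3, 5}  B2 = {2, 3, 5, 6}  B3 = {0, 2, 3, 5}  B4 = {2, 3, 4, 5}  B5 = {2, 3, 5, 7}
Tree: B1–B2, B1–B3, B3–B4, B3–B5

Yes; width 3.

Every vertex of G appears in some bag (union = {0, 1, 2, 3, 4, 5, 6, 7}); every edge is covered by a bag; and for each vertex v the set of bags containing v is connected in the bag tree. The decomposition is therefore valid. The largest bag has 4 vertices, so the width is 3.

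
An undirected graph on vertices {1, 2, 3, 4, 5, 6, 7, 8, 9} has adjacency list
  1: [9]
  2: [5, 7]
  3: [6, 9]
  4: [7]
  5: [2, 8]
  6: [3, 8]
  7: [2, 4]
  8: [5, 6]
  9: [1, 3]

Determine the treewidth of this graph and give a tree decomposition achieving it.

The largest bag has 2 vertices, giving width 1; this decomposition certifies tw(G) ≤ 1. Any graph with an edge has treewidth ≥ 1, and G has the edge 4–7. Hence tw(G) = 1 exactly.

Treewidth 1.
Bags: B1 = {4, 7}  B2 = {2, 7}  B3 = {2, 5}  B4 = {5, 8}  B5 = {6, 8}  B6 = {3, 6}  B7 = {3, 9}  B8 = {1, 9}
Tree: B1–B2, B2–B3, B3–B4, B4–B5, B5–B6, B6–B7, B7–B8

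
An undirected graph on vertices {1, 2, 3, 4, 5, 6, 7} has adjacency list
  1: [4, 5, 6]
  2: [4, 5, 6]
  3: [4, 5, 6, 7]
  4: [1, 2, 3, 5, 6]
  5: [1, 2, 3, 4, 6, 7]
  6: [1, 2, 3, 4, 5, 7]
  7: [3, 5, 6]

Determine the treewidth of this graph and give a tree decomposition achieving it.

Treewidth 3.
One such decomposition:
Bags: B1 = {2, 4, 5, 6}  B2 = {1, 4, 5, 6}  B3 = {3, 4, 5, 6}  B4 = {3, 5, 6, 7}
Tree: B1–B2, B2–B3, B3–B4

The largest bag has 4 vertices, giving width 3; this decomposition certifies tw(G) ≤ 3. For the lower bound, the 4 vertices {1, 4, 5, 6} are pairwise adjacent, and any tree decomposition puts a clique entirely inside one bag — forcing width ≥ 3. Therefore the treewidth is 3.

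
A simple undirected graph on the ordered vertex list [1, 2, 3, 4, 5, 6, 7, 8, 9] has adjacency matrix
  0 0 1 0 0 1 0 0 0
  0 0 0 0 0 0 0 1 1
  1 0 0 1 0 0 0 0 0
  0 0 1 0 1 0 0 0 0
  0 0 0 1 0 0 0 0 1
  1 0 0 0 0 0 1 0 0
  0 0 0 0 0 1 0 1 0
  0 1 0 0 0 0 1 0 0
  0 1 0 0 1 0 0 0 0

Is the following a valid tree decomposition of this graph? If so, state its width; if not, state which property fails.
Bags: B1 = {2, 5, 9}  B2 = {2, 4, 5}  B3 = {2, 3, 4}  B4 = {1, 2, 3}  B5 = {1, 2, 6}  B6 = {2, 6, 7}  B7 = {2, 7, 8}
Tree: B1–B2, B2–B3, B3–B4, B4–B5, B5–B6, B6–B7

Yes; width 2.

Checking the three conditions: (i) the bags cover all of {1, 2, 3, 4, 5, 6, 7, 8, 9}; (ii) for each edge, some bag contains both endpoints; (iii) the bags containing any fixed vertex form a subtree. All hold, so the decomposition is valid with width 3 − 1 = 2.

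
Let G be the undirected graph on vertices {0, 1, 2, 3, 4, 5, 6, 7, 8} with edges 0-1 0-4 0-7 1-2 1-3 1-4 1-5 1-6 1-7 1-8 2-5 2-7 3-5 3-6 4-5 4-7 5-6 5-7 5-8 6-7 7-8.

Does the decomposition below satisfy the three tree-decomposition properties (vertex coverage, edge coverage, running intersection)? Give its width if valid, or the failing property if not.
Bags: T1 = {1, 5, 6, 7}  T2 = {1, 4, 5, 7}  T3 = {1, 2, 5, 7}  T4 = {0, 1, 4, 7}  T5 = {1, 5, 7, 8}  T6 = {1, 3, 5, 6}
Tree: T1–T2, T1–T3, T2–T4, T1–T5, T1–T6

Yes; width 3.

Every vertex of G appears in some bag (union = {0, 1, 2, 3, 4, 5, 6, 7, 8}); every edge is covered by a bag; and for each vertex v the set of bags containing v is connected in the bag tree. The decomposition is therefore valid. The largest bag has 4 vertices, so the width is 3.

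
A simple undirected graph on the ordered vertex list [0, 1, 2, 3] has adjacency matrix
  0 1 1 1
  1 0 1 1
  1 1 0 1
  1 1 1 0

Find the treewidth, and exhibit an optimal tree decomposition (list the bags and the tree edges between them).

With just one bag of size 4, the width is 4 − 1 = 3, so tw(G) ≤ 3. For the lower bound, the 4 vertices {0, 1, 2, 3} are pairwise adjacent, and any tree decomposition puts a clique entirely inside one bag — forcing width ≥ 3. Therefore the treewidth is 3.

Treewidth 3.
One such decomposition:
Bags: B1 = {0, 1, 2, 3}
Tree: (single bag)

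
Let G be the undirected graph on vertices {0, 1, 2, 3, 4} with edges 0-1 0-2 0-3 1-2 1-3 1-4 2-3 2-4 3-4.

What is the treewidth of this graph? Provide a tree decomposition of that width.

Treewidth 3.
One such decomposition:
Bags: B1 = {1, 2, 3, 4}  B2 = {0, 1, 2, 3}
Tree: B1–B2

Every bag has size at most 4, so the width is 4 − 1 = 3 and tw(G) ≤ 3. For the lower bound, the 4 vertices {0, 1, 2, 3} are pairwise adjacent, and any tree decomposition puts a clique entirely inside one bag — forcing width ≥ 3. Hence tw(G) = 3 exactly.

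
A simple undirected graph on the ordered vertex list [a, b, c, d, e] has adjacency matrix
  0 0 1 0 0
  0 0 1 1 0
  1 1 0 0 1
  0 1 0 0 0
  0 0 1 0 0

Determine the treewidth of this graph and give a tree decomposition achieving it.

Every bag has size at most 2, so the width is 2 − 1 = 1 and tw(G) ≤ 1. G has an edge, so its treewidth is at least 1. Therefore the treewidth is 1.

Treewidth 1.
One such decomposition:
Bags: B1 = {a, c}  B2 = {b, c}  B3 = {b, d}  B4 = {c, e}
Tree: B1–B2, B2–B3, B1–B4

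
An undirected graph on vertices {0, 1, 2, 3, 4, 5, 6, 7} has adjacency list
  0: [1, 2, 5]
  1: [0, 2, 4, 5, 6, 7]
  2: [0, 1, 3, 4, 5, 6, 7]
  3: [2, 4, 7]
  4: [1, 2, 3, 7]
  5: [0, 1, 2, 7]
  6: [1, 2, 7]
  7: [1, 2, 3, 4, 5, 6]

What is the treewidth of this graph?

A width-3 tree decomposition is:
Bags: B1 = {1, 2, 4, 7}  B2 = {1, 2, 5, 7}  B3 = {2, 3, 4, 7}  B4 = {0, 1, 2, 5}  B5 = {1, 2, 6, 7}
Tree: B1–B2, B1–B3, B2–B4, B1–B5
Every bag has size at most 4, so the width is 4 − 1 = 3 and tw(G) ≤ 3. On the other hand G contains the 4-clique {0, 1, 2, 5}. A clique must lie in a single bag of any decomposition, so no decomposition can have width below 3. Therefore the treewidth is 3.

3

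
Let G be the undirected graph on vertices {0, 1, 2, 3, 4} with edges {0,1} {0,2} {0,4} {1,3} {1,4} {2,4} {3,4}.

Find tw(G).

2

A width-2 tree decomposition is:
Bags: B1 = {0, 2, 4}  B2 = {0, 1, 4}  B3 = {1, 3, 4}
Tree: B1–B2, B2–B3
Every bag has size at most 3, so the width is 3 − 1 = 2 and tw(G) ≤ 2. Conversely, {0, 1, 4} is a clique of size 3, and the vertices of any clique must share a bag in every tree decomposition; so some bag has ≥ 3 vertices and tw(G) ≥ 2. The upper and lower bounds meet at 2, so that is the treewidth.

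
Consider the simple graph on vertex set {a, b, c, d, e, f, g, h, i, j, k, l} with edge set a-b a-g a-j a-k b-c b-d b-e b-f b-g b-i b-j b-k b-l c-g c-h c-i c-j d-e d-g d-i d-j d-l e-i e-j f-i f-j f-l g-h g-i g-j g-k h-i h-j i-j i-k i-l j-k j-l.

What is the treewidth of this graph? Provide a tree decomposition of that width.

The largest bag has 5 vertices, giving width 4; this decomposition certifies tw(G) ≤ 4. On the other hand G contains the 5-clique {c, g, h, i, j}. A clique must lie in a single bag of any decomposition, so no decomposition can have width below 4. Therefore the treewidth is 4.

Treewidth 4.
One such decomposition:
Bags: B1 = {b, d, g, i, j}  B2 = {b, d, e, i, j}  B3 = {b, c, g, i, j}  B4 = {b, d, i, j, l}  B5 = {c, g, h, i, j}  B6 = {b, g, i, j, k}  B7 = {b, f, i, j, l}  B8 = {a, b, g, j, k}
Tree: B1–B2, B1–B3, B1–B4, B3–B5, B3–B6, B4–B7, B6–B8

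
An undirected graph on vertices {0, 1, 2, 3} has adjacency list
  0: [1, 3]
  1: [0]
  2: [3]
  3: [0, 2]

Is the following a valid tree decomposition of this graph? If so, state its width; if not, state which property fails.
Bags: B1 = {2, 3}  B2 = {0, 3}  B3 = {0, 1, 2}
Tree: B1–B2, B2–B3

A tree decomposition must satisfy three properties: every vertex lies in some bag; for every edge, both endpoints lie together in some bag; and for every vertex, the bags containing it form a connected subtree. Here bags containing vertex 2 are not connected in the tree, so the decomposition is invalid.

No — bags containing vertex 2 are not connected in the tree.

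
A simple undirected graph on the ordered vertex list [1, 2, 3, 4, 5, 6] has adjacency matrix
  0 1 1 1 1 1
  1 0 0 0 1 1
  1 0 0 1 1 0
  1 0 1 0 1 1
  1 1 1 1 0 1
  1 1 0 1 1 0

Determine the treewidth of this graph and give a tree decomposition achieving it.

The largest bag has 4 vertices, giving width 3; this decomposition certifies tw(G) ≤ 3. Conversely, {1, 2, 5, 6} is a clique of size 4, and the vertices of any clique must share a bag in every tree decomposition; so some bag has ≥ 4 vertices and tw(G) ≥ 3. Combining the bounds, tw(G) = 3.

Treewidth 3.
One such decomposition:
Bags: B1 = {1, 3, 4, 5}  B2 = {1, 4, 5, 6}  B3 = {1, 2, 5, 6}
Tree: B1–B2, B2–B3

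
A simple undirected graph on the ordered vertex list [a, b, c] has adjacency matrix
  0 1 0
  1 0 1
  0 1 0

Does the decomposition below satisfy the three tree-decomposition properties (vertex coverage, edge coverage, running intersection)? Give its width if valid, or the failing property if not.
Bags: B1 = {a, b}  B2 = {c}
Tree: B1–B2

A tree decomposition must satisfy three properties: every vertex lies in some bag; for every edge, both endpoints lie together in some bag; and for every vertex, the bags containing it form a connected subtree. Here edge (b,c) lies in no bag, so the decomposition is invalid.

No — edge (b,c) lies in no bag.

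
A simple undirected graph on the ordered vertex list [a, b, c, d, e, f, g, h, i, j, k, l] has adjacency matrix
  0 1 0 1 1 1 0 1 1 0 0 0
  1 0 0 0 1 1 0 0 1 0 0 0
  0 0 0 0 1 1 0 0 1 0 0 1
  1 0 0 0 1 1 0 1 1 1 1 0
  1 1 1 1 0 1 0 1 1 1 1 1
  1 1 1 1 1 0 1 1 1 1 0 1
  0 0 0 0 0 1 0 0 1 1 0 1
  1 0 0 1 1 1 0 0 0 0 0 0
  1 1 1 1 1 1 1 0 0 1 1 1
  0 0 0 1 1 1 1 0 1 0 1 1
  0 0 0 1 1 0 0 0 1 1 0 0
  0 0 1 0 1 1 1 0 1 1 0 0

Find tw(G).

A width-4 tree decomposition is:
Bags: B1 = {d, e, f, i, j}  B2 = {e, f, i, j, l}  B3 = {d, e, i, j, k}  B4 = {f, g, i, j, l}  B5 = {a, d, e, f, i}  B6 = {c, e, f, i, l}  B7 = {a, b, e, f, i}  B8 = {a, d, e, f, h}
Tree: B1–B2, B1–B3, B2–B4, B1–B5, B2–B6, B5–B7, B5–B8
The largest bag has 5 vertices, giving width 4; this decomposition certifies tw(G) ≤ 4. For the lower bound, the 5 vertices {a, d, e, f, h} are pairwise adjacent, and any tree decomposition puts a clique entirely inside one bag — forcing width ≥ 4. Therefore the treewidth is 4.

4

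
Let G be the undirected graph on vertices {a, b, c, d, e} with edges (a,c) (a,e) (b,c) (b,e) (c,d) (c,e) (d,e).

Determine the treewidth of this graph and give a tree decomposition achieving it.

Every bag has size at most 3, so the width is 3 − 1 = 2 and tw(G) ≤ 2. On the other hand G contains the 3-clique {c, d, e}. A clique must lie in a single bag of any decomposition, so no decomposition can have width below 2. The upper and lower bounds meet at 2, so that is the treewidth.

Treewidth 2.
One such decomposition:
Bags: B1 = {a, c, e}  B2 = {b, c, e}  B3 = {c, d, e}
Tree: B1–B2, B2–B3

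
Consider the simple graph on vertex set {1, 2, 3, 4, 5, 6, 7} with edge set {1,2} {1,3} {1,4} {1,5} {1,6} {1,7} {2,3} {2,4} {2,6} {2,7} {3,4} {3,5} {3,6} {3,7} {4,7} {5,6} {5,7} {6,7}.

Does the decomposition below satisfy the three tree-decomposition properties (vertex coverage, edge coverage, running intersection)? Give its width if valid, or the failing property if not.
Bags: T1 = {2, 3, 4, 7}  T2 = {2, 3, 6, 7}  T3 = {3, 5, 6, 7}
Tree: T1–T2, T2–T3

No — vertex 1 appears in no bag.

A tree decomposition must satisfy three properties: every vertex lies in some bag; for every edge, both endpoints lie together in some bag; and for every vertex, the bags containing it form a connected subtree. Here vertex 1 appears in no bag, so the decomposition is invalid.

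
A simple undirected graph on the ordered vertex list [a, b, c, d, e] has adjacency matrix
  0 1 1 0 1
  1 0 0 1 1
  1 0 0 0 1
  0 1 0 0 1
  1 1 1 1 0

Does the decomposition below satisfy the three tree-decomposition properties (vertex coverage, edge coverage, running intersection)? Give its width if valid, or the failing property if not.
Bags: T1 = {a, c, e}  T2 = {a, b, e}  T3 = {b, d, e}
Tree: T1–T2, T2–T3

Vertex coverage: the bags together contain {a, b, c, d, e}, the full vertex set. Edge coverage: each edge of G has both endpoints in at least one bag. Running intersection: for every vertex, the bags containing it form a connected subtree. All three properties hold, so this is a valid tree decomposition of width max|bag| − 1 = 2, and hence tw(G) ≤ 2.

Yes; width 2.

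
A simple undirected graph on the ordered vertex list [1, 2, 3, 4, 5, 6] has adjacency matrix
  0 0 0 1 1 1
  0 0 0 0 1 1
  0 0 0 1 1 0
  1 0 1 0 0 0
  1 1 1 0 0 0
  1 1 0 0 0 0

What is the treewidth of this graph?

A width-2 tree decomposition is:
Bags: B1 = {1, 2, 6}  B2 = {1, 2, 5}  B3 = {1, 4, 5}  B4 = {3, 4, 5}
Tree: B1–B2, B2–B3, B3–B4
Every bag has size at most 3, so the width is 3 − 1 = 2 and tw(G) ≤ 2. Since 6–2–5–1–6 is a cycle in G, G is not acyclic. Forests are exactly the graphs of treewidth ≤ 1, so tw(G) ≥ 2. The upper and lower bounds meet at 2, so that is the treewidth.

2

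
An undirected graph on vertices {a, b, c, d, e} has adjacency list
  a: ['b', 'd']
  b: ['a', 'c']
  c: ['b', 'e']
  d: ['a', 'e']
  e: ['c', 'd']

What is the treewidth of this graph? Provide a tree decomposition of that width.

Treewidth 2.
One optimal decomposition is:
Bags: B1 = {b, c, e}  B2 = {b, d, e}  B3 = {a, b, d}
Tree: B1–B2, B2–B3

Every bag has size at most 3, so the width is 3 − 1 = 2 and tw(G) ≤ 2. The edges b–c–e–d–a–b form a cycle, so G is not a tree and its treewidth is at least 2. Combining the bounds, tw(G) = 2.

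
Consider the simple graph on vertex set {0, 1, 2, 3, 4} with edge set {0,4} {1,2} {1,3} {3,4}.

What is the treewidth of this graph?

A width-1 tree decomposition is:
Bags: B1 = {1, 2}  B2 = {1, 3}  B3 = {3, 4}  B4 = {0, 4}
Tree: B1–B2, B2–B3, B3–B4
Each bag holds 2 vertices, so the decomposition has width 1, which upper-bounds the treewidth. G has an edge, so its treewidth is at least 1. The upper and lower bounds meet at 1, so that is the treewidth.

1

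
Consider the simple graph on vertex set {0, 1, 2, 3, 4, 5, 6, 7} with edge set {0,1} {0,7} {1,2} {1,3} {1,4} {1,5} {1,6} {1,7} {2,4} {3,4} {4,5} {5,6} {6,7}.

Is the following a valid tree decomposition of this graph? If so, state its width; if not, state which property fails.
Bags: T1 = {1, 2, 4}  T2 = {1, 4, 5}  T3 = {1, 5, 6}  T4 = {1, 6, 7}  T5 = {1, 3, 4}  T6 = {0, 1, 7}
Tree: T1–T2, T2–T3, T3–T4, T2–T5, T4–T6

Every vertex of G appears in some bag (union = {0, 1, 2, 3, 4, 5, 6, 7}); every edge is covered by a bag; and for each vertex v the set of bags containing v is connected in the bag tree. The decomposition is therefore valid. The largest bag has 3 vertices, so the width is 2.

Yes; width 2.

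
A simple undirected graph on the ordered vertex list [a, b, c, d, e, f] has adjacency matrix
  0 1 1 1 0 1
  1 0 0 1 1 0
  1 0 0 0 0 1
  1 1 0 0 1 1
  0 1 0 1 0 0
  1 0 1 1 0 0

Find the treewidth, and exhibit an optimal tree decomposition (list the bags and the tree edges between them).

Every bag has size at most 3, so the width is 3 − 1 = 2 and tw(G) ≤ 2. Conversely, {b, d, e} is a clique of size 3, and the vertices of any clique must share a bag in every tree decomposition; so some bag has ≥ 3 vertices and tw(G) ≥ 2. The upper and lower bounds meet at 2, so that is the treewidth.

Treewidth 2.
One optimal decomposition is:
Bags: B1 = {a, d, f}  B2 = {a, c, f}  B3 = {a, b, d}  B4 = {b, d, e}
Tree: B1–B2, B1–B3, B3–B4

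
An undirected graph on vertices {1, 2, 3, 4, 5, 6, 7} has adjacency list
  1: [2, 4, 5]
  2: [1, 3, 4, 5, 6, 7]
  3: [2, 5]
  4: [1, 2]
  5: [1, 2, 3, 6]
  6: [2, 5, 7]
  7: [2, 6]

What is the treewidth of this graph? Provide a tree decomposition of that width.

Every bag has size at most 3, so the width is 3 − 1 = 2 and tw(G) ≤ 2. Conversely, {1, 2, 4} is a clique of size 3, and the vertices of any clique must share a bag in every tree decomposition; so some bag has ≥ 3 vertices and tw(G) ≥ 2. The upper and lower bounds meet at 2, so that is the treewidth.

Treewidth 2.
One optimal decomposition is:
Bags: B1 = {1, 2, 5}  B2 = {1, 2, 4}  B3 = {2, 5, 6}  B4 = {2, 6, 7}  B5 = {2, 3, 5}
Tree: B1–B2, B1–B3, B3–B4, B1–B5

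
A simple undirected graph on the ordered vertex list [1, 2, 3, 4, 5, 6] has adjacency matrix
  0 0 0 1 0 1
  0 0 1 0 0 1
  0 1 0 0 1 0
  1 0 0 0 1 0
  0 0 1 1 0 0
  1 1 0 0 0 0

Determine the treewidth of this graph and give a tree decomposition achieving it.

Treewidth 2.
One such decomposition:
Bags: B1 = {1, 4, 6}  B2 = {2, 4, 6}  B3 = {2, 3, 4}  B4 = {3, 4, 5}
Tree: B1–B2, B2–B3, B3–B4

The largest bag has 3 vertices, giving width 2; this decomposition certifies tw(G) ≤ 2. For the lower bound, G contains the cycle 4–1–6–2–3–5–4, so G is not a forest; only forests have treewidth ≤ 1, hence tw(G) ≥ 2. Therefore the treewidth is 2.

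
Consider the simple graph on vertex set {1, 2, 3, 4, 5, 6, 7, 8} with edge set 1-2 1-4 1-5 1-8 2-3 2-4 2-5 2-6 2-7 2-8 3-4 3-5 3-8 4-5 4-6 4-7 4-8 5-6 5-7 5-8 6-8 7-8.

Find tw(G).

4

A width-4 tree decomposition is:
Bags: B1 = {2, 3, 4, 5, 8}  B2 = {2, 4, 5, 7, 8}  B3 = {2, 4, 5, 6, 8}  B4 = {1, 2, 4, 5, 8}
Tree: B1–B2, B2–B3, B2–B4
The largest bag has 5 vertices, giving width 4; this decomposition certifies tw(G) ≤ 4. Conversely, {1, 2, 4, 5, 8} is a clique of size 5, and the vertices of any clique must share a bag in every tree decomposition; so some bag has ≥ 5 vertices and tw(G) ≥ 4. Therefore the treewidth is 4.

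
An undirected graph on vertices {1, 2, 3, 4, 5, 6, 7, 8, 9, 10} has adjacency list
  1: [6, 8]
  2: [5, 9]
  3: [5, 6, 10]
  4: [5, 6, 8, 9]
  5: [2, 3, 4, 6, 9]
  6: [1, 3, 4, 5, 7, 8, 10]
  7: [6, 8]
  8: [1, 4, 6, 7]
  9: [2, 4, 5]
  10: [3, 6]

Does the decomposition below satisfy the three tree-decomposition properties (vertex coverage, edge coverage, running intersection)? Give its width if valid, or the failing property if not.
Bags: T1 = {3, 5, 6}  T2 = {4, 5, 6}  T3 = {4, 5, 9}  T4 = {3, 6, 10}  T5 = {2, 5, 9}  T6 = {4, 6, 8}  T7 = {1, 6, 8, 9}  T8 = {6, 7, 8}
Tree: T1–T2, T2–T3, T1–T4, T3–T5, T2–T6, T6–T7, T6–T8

No — bags containing vertex 9 are not connected in the tree.

A tree decomposition must satisfy three properties: every vertex lies in some bag; for every edge, both endpoints lie together in some bag; and for every vertex, the bags containing it form a connected subtree. Here bags containing vertex 9 are not connected in the tree, so the decomposition is invalid.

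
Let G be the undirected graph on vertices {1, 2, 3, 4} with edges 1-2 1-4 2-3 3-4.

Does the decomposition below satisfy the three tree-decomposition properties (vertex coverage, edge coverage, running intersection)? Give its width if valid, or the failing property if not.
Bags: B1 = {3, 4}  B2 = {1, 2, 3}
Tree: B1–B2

A tree decomposition must satisfy three properties: every vertex lies in some bag; for every edge, both endpoints lie together in some bag; and for every vertex, the bags containing it form a connected subtree. Here edge (1,4) lies in no bag, so the decomposition is invalid.

No — edge (1,4) lies in no bag.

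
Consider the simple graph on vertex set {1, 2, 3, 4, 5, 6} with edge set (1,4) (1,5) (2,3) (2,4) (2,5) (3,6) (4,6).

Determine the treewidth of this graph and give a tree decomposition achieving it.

Treewidth 2.
One optimal decomposition is:
Bags: B1 = {3, 4, 6}  B2 = {2, 3, 4}  B3 = {1, 2, 4}  B4 = {1, 2, 5}
Tree: B1–B2, B2–B3, B3–B4

Every bag has size at most 3, so the width is 3 − 1 = 2 and tw(G) ≤ 2. The edges 6–3–2–4–6 form a cycle, so G is not a tree and its treewidth is at least 2. Therefore the treewidth is 2.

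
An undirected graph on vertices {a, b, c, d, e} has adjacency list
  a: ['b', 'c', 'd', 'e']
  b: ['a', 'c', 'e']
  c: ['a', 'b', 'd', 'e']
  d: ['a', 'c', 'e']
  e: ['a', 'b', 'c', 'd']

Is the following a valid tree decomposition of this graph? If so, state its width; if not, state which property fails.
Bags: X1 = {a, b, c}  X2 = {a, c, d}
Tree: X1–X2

No — vertex e appears in no bag.

A tree decomposition must satisfy three properties: every vertex lies in some bag; for every edge, both endpoints lie together in some bag; and for every vertex, the bags containing it form a connected subtree. Here vertex e appears in no bag, so the decomposition is invalid.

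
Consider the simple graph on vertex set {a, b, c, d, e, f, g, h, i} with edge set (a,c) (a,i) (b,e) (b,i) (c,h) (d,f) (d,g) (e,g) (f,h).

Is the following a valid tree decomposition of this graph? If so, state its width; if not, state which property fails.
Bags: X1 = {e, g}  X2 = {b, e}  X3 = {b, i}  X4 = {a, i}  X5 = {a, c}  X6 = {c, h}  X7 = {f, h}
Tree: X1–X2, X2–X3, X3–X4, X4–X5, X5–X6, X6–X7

A tree decomposition must satisfy three properties: every vertex lies in some bag; for every edge, both endpoints lie together in some bag; and for every vertex, the bags containing it form a connected subtree. Here vertex d appears in no bag, so the decomposition is invalid.

No — vertex d appears in no bag.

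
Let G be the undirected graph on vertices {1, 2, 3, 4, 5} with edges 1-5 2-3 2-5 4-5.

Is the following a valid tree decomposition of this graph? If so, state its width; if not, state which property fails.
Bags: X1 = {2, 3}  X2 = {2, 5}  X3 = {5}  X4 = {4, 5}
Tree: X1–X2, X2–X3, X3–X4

No — vertex 1 appears in no bag.

A tree decomposition must satisfy three properties: every vertex lies in some bag; for every edge, both endpoints lie together in some bag; and for every vertex, the bags containing it form a connected subtree. Here vertex 1 appears in no bag, so the decomposition is invalid.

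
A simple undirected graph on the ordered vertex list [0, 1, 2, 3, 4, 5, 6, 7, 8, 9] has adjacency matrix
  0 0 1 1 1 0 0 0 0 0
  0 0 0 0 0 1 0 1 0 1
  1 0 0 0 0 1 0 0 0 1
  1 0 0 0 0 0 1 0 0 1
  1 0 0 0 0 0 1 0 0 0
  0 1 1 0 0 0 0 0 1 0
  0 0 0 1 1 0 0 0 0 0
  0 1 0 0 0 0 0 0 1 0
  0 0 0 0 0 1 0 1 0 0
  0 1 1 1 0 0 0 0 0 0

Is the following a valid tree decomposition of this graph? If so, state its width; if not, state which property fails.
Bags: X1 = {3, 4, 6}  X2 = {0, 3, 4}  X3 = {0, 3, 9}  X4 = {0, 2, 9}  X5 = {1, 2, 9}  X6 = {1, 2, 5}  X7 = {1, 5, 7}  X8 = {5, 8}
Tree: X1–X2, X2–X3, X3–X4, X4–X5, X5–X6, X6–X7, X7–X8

No — edge (7,8) lies in no bag.

A tree decomposition must satisfy three properties: every vertex lies in some bag; for every edge, both endpoints lie together in some bag; and for every vertex, the bags containing it form a connected subtree. Here edge (7,8) lies in no bag, so the decomposition is invalid.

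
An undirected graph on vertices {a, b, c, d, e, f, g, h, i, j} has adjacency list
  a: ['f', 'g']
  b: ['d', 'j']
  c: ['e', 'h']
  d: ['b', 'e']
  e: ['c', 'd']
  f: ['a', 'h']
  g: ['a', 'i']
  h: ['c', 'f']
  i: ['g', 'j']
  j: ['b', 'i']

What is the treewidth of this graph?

A width-2 tree decomposition is:
Bags: B1 = {c, d, e}  B2 = {c, d, h}  B3 = {d, f, h}  B4 = {a, d, f}  B5 = {a, d, g}  B6 = {d, g, i}  B7 = {d, i, j}  B8 = {b, d, j}
Tree: B1–B2, B2–B3, B3–B4, B4–B5, B5–B6, B6–B7, B7–B8
Every bag has size at most 3, so the width is 3 − 1 = 2 and tw(G) ≤ 2. Since d–e–c–h–f–a–g–i–j–b–d is a cycle in G, G is not acyclic. Forests are exactly the graphs of treewidth ≤ 1, so tw(G) ≥ 2. Combining the bounds, tw(G) = 2.

2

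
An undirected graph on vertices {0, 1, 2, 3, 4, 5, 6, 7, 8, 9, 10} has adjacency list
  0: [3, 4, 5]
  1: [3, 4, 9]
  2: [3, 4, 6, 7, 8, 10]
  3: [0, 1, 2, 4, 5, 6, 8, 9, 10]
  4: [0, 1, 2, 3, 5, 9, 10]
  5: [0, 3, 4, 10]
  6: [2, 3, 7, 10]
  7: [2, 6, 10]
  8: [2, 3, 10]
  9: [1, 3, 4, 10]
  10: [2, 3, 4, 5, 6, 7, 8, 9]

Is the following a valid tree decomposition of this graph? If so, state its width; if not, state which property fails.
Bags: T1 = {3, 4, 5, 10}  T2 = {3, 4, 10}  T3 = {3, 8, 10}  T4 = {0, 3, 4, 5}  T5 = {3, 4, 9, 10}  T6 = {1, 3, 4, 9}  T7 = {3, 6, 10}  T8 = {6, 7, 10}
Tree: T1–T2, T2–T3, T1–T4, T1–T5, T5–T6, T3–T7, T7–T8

No — vertex 2 appears in no bag.

A tree decomposition must satisfy three properties: every vertex lies in some bag; for every edge, both endpoints lie together in some bag; and for every vertex, the bags containing it form a connected subtree. Here vertex 2 appears in no bag, so the decomposition is invalid.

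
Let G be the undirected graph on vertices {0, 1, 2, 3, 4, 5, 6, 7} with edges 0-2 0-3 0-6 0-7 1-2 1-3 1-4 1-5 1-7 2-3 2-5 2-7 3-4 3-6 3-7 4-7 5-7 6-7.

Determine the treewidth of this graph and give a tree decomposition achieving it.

The largest bag has 4 vertices, giving width 3; this decomposition certifies tw(G) ≤ 3. Conversely, {0, 2, 3, 7} is a clique of size 4, and the vertices of any clique must share a bag in every tree decomposition; so some bag has ≥ 4 vertices and tw(G) ≥ 3. Therefore the treewidth is 3.

Treewidth 3.
One optimal decomposition is:
Bags: B1 = {1, 2, 3, 7}  B2 = {1, 2, 5, 7}  B3 = {1, 3, 4, 7}  B4 = {0, 2, 3, 7}  B5 = {0, 3, 6, 7}
Tree: B1–B2, B1–B3, B1–B4, B4–B5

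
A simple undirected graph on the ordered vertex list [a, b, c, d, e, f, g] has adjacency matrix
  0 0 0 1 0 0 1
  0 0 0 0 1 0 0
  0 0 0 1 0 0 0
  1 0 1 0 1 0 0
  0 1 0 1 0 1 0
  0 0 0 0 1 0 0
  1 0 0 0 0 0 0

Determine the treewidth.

A width-1 tree decomposition is:
Bags: B1 = {a, d}  B2 = {c, d}  B3 = {d, e}  B4 = {b, e}  B5 = {a, g}  B6 = {e, f}
Tree: B1–B2, B1–B3, B3–B4, B1–B5, B3–B6
The largest bag has 2 vertices, giving width 1; this decomposition certifies tw(G) ≤ 1. Any graph with an edge has treewidth ≥ 1, and G has the edge a–d. Therefore the treewidth is 1.

1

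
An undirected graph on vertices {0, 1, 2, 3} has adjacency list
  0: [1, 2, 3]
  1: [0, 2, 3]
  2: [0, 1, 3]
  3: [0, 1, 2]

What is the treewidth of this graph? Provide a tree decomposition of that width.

Treewidth 3.
One optimal decomposition is:
Bags: B1 = {0, 1, 2, 3}
Tree: (single bag)

A single bag containing all 4 vertices is trivially a valid decomposition of width 3. On the other hand G contains the 4-clique {0, 1, 2, 3}. A clique must lie in a single bag of any decomposition, so no decomposition can have width below 3. Therefore the treewidth is 3.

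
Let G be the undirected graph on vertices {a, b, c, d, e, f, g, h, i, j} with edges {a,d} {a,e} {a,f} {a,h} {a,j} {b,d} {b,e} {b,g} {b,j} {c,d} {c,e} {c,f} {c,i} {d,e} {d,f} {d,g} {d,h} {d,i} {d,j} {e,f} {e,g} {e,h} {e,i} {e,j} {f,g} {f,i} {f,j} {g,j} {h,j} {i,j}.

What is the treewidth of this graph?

A width-4 tree decomposition is:
Bags: B1 = {a, d, e, f, j}  B2 = {d, e, f, g, j}  B3 = {a, d, e, h, j}  B4 = {d, e, f, i, j}  B5 = {c, d, e, f, i}  B6 = {b, d, e, g, j}
Tree: B1–B2, B1–B3, B2–B4, B4–B5, B2–B6
Every bag has size at most 5, so the width is 5 − 1 = 4 and tw(G) ≤ 4. Conversely, {a, d, e, h, j} is a clique of size 5, and the vertices of any clique must share a bag in every tree decomposition; so some bag has ≥ 5 vertices and tw(G) ≥ 4. Therefore the treewidth is 4.

4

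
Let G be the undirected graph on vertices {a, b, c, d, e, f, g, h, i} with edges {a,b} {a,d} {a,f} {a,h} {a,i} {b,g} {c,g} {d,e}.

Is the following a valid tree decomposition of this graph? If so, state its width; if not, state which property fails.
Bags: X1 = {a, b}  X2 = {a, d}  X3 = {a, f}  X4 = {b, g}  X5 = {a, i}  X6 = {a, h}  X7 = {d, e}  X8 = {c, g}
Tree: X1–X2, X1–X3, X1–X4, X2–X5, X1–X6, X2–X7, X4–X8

Every vertex of G appears in some bag (union = {a, b, c, d, e, f, g, h, i}); every edge is covered by a bag; and for each vertex v the set of bags containing v is connected in the bag tree. The decomposition is therefore valid. The largest bag has 2 vertices, so the width is 1.

Yes; width 1.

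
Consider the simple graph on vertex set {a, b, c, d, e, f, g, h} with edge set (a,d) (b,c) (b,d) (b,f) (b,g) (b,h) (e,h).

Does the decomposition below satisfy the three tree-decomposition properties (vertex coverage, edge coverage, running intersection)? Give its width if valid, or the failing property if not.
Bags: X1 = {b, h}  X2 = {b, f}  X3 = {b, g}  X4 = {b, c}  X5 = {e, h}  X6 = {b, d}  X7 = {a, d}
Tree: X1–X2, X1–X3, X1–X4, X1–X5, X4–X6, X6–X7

Every vertex of G appears in some bag (union = {a, b, c, d, e, f, g, h}); every edge is covered by a bag; and for each vertex v the set of bags containing v is connected in the bag tree. The decomposition is therefore valid. The largest bag has 2 vertices, so the width is 1.

Yes; width 1.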